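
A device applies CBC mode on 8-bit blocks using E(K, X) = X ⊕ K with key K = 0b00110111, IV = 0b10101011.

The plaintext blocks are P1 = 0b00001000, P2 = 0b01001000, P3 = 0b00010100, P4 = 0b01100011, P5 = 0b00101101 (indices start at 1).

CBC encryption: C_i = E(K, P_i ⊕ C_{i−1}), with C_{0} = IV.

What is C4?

C4 = 0b10011100

C1: P1 ⊕ 0b10101011 = 0b10100011; E(K, 0b10100011) = 0b10010100.
C2: P2 ⊕ 0b10010100 = 0b11011100; E(K, 0b11011100) = 0b11101011.
C3: P3 ⊕ 0b11101011 = 0b11111111; E(K, 0b11111111) = 0b11001000.
C4: P4 ⊕ 0b11001000 = 0b10101011; E(K, 0b10101011) = 0b10011100.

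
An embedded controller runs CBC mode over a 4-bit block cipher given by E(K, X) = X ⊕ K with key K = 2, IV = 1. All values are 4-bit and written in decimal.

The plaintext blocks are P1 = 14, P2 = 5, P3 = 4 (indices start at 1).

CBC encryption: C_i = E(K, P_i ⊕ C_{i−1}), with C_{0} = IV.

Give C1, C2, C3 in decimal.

C1 = 13, C2 = 10, C3 = 12

C1: P1 ⊕ 1 = 15; E(K, 15) = 13.
C2: P2 ⊕ 13 = 8; E(K, 8) = 10.
C3: P3 ⊕ 10 = 14; E(K, 14) = 12.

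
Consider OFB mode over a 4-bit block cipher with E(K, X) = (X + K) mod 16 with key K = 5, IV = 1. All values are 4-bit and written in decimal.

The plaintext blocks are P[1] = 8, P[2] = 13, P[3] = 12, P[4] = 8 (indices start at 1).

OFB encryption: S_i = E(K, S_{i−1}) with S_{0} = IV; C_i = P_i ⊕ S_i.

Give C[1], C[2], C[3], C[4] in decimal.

C[1]: S = E(K, 1) = 6; 8 ⊕ 6 = 14.
C[2]: S = E(K, 6) = 11; 13 ⊕ 11 = 6.
C[3]: S = E(K, 11) = 0; 12 ⊕ 0 = 12.
C[4]: S = E(K, 0) = 5; 8 ⊕ 5 = 13.

C[1] = 14, C[2] = 6, C[3] = 12, C[4] = 13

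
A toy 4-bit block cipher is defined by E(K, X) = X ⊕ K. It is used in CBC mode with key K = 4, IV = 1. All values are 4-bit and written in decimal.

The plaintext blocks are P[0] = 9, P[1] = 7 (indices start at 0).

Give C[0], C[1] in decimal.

C[0] = 12, C[1] = 15

CBC encryption: C_i = E(K, P_i ⊕ C_{i−1}), with C_{−1} = IV.
C[0]: P[0] ⊕ 1 = 8; E(K, 8) = 12.
C[1]: P[1] ⊕ 12 = 11; E(K, 11) = 15.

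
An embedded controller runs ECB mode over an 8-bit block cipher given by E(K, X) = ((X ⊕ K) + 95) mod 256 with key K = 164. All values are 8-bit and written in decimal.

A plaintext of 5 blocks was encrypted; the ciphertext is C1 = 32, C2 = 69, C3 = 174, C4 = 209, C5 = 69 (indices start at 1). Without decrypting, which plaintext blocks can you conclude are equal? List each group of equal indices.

ECB encrypts each block independently with the same key, so equal ciphertext blocks imply equal plaintext blocks.
C2 = C5 = 69, so P2 = P5.

P2 = P5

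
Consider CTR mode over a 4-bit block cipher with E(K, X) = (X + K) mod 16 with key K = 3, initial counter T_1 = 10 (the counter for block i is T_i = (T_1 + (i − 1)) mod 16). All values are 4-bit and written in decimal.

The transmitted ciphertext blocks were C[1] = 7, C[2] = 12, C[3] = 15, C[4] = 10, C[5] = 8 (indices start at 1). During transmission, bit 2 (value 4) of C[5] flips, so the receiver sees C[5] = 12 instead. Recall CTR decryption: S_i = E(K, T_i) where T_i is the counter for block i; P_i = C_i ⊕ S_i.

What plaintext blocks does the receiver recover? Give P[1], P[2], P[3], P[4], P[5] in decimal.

Only C[5] changed, to 12. In CTR, a change in C_i flips the same bit in P_i only; the keystream is unaffected. Decrypting the received ciphertext:
P[1]: T = 10, S = E(K, T) = 13; 7 ⊕ 13 = 10.
P[2]: T = 11, S = E(K, T) = 14; 12 ⊕ 14 = 2.
P[3]: T = 12, S = E(K, T) = 15; 15 ⊕ 15 = 0.
P[4]: T = 13, S = E(K, T) = 0; 10 ⊕ 0 = 10.
P[5]: T = 14, S = E(K, T) = 1; 12 ⊕ 1 = 13.
Blocks that differ from the original plaintext: P[5].

P[1] = 10, P[2] = 2, P[3] = 0, P[4] = 10, P[5] = 13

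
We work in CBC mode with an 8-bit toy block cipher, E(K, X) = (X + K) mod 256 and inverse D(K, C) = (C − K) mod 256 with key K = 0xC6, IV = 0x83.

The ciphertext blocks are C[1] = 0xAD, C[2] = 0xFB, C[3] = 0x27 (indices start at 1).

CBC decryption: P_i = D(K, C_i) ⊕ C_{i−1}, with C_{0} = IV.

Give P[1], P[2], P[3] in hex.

P[1]: D(K, 0xAD) = 0xE7; 0xE7 ⊕ 0x83 = 0x64.
P[2]: D(K, 0xFB) = 0x35; 0x35 ⊕ 0xAD = 0x98.
P[3]: D(K, 0x27) = 0x61; 0x61 ⊕ 0xFB = 0x9A.

P[1] = 0x64, P[2] = 0x98, P[3] = 0x9A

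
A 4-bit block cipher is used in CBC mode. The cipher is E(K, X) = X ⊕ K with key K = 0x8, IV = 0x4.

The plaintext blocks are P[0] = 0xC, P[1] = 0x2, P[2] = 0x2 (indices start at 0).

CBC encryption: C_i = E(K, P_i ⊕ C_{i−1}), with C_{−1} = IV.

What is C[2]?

C[2] = 0x0

C[0]: P[0] ⊕ 0x4 = 0x8; E(K, 0x8) = 0x0.
C[1]: P[1] ⊕ 0x0 = 0x2; E(K, 0x2) = 0xA.
C[2]: P[2] ⊕ 0xA = 0x8; E(K, 0x8) = 0x0.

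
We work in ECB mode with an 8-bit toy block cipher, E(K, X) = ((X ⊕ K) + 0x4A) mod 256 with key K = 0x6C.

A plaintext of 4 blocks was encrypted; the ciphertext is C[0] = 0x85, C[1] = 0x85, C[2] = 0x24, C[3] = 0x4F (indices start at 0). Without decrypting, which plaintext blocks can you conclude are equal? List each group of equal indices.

P[0] = P[1]

ECB encrypts each block independently with the same key, so equal ciphertext blocks imply equal plaintext blocks.
C[0] = C[1] = 0x85, so P[0] = P[1].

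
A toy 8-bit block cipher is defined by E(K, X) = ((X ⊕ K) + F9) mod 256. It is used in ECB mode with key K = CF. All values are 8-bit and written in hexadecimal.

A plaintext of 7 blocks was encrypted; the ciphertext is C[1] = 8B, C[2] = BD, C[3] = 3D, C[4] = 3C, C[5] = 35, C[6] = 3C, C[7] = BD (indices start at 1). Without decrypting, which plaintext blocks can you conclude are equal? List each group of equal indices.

ECB encrypts each block independently with the same key, so equal ciphertext blocks imply equal plaintext blocks.
C[2] = C[7] = BD, so P[2] = P[7].
C[4] = C[6] = 3C, so P[4] = P[6].

P[2] = P[7]; P[4] = P[6]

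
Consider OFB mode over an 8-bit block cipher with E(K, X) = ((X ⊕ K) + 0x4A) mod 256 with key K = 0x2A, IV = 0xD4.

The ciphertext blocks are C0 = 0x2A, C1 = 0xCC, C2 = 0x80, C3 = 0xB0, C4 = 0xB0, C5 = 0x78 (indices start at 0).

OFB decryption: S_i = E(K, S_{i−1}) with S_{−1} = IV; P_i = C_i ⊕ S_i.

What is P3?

P3 = 0xF4

P0: S = E(K, 0xD4) = 0x48; 0x2A ⊕ 0x48 = 0x62.
P1: S = E(K, 0x48) = 0xAC; 0xCC ⊕ 0xAC = 0x60.
P2: S = E(K, 0xAC) = 0xD0; 0x80 ⊕ 0xD0 = 0x50.
P3: S = E(K, 0xD0) = 0x44; 0xB0 ⊕ 0x44 = 0xF4.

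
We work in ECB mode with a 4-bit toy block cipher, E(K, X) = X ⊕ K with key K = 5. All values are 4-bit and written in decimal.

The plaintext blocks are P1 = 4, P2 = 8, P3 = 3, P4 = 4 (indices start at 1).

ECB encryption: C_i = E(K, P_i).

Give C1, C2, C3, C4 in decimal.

C1 = 1, C2 = 13, C3 = 6, C4 = 1

C1: E(K, 4) = 1.
C2: E(K, 8) = 13.
C3: E(K, 3) = 6.
C4: E(K, 4) = 1.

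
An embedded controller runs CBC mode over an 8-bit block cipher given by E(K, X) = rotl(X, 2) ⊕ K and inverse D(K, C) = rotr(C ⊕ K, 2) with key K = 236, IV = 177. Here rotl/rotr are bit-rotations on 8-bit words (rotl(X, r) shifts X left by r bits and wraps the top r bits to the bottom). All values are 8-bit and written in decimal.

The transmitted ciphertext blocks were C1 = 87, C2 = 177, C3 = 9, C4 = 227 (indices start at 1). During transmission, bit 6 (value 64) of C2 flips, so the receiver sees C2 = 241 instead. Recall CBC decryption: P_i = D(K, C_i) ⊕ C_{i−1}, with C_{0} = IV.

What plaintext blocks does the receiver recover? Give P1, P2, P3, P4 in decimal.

P1 = 95, P2 = 16, P3 = 136, P4 = 202

Only C2 changed, to 241. In CBC, a change in C_i garbles P_i and flips the same bit in P_{i+1}. Decrypting the received ciphertext:
P1: D(K, 87) = 238; 238 ⊕ 177 = 95.
P2: D(K, 241) = 71; 71 ⊕ 87 = 16.
P3: D(K, 9) = 121; 121 ⊕ 241 = 136.
P4: D(K, 227) = 195; 195 ⊕ 9 = 202.
Blocks that differ from the original plaintext: P2, P3.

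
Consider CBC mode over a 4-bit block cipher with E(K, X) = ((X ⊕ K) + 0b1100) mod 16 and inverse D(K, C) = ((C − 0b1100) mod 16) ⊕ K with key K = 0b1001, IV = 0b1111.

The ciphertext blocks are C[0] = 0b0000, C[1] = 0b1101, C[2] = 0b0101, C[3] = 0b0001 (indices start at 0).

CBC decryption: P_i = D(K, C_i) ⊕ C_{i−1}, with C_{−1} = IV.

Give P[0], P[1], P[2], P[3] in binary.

P[0] = 0b0010, P[1] = 0b1000, P[2] = 0b1101, P[3] = 0b1001

P[0]: D(K, 0b0000) = 0b1101; 0b1101 ⊕ 0b1111 = 0b0010.
P[1]: D(K, 0b1101) = 0b1000; 0b1000 ⊕ 0b0000 = 0b1000.
P[2]: D(K, 0b0101) = 0b0000; 0b0000 ⊕ 0b1101 = 0b1101.
P[3]: D(K, 0b0001) = 0b1100; 0b1100 ⊕ 0b0101 = 0b1001.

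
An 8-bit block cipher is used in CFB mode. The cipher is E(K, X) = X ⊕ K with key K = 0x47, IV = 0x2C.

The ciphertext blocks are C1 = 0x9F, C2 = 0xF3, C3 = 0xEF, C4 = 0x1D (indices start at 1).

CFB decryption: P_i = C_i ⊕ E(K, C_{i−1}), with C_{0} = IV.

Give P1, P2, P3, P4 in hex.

P1 = 0xF4, P2 = 0x2B, P3 = 0x5B, P4 = 0xB5

P1: E(K, 0x2C) = 0x6B; 0x9F ⊕ 0x6B = 0xF4.
P2: E(K, 0x9F) = 0xD8; 0xF3 ⊕ 0xD8 = 0x2B.
P3: E(K, 0xF3) = 0xB4; 0xEF ⊕ 0xB4 = 0x5B.
P4: E(K, 0xEF) = 0xA8; 0x1D ⊕ 0xA8 = 0xB5.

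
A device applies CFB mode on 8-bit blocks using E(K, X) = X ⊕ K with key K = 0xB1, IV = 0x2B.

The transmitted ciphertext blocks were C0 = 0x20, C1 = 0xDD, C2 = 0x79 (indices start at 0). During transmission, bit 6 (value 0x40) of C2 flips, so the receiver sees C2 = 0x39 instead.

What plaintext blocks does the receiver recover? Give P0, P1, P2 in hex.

CFB decryption: P_i = C_i ⊕ E(K, C_{i−1}), with C_{−1} = IV.
Only C2 changed, to 0x39. In CFB, a change in C_i flips the same bit in P_i and garbles P_{i+1}. Decrypting the received ciphertext:
P0: E(K, 0x2B) = 0x9A; 0x20 ⊕ 0x9A = 0xBA.
P1: E(K, 0x20) = 0x91; 0xDD ⊕ 0x91 = 0x4C.
P2: E(K, 0xDD) = 0x6C; 0x39 ⊕ 0x6C = 0x55.
Blocks that differ from the original plaintext: P2.

P0 = 0xBA, P1 = 0x4C, P2 = 0x55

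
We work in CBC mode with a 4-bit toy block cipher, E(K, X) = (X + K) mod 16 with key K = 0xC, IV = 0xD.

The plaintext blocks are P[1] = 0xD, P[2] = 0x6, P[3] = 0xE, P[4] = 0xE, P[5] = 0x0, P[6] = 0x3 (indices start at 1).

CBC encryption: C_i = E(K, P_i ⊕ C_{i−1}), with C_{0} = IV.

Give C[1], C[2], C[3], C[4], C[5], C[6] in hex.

C[1] = 0xC, C[2] = 0x6, C[3] = 0x4, C[4] = 0x6, C[5] = 0x2, C[6] = 0xD

C[1]: P[1] ⊕ 0xD = 0x0; E(K, 0x0) = 0xC.
C[2]: P[2] ⊕ 0xC = 0xA; E(K, 0xA) = 0x6.
C[3]: P[3] ⊕ 0x6 = 0x8; E(K, 0x8) = 0x4.
C[4]: P[4] ⊕ 0x4 = 0xA; E(K, 0xA) = 0x6.
C[5]: P[5] ⊕ 0x6 = 0x6; E(K, 0x6) = 0x2.
C[6]: P[6] ⊕ 0x2 = 0x1; E(K, 0x1) = 0xD.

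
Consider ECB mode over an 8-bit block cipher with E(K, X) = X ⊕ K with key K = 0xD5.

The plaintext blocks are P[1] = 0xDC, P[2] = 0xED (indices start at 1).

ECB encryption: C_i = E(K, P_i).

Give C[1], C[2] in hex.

C[1] = 0x09, C[2] = 0x38

C[1]: E(K, 0xDC) = 0x09.
C[2]: E(K, 0xED) = 0x38.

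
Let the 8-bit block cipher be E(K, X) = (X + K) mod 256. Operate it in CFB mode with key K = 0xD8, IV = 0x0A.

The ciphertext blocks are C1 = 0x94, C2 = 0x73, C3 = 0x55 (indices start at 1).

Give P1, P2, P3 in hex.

CFB decryption: P_i = C_i ⊕ E(K, C_{i−1}), with C_{0} = IV.
P1: E(K, 0x0A) = 0xE2; 0x94 ⊕ 0xE2 = 0x76.
P2: E(K, 0x94) = 0x6C; 0x73 ⊕ 0x6C = 0x1F.
P3: E(K, 0x73) = 0x4B; 0x55 ⊕ 0x4B = 0x1E.

P1 = 0x76, P2 = 0x1F, P3 = 0x1E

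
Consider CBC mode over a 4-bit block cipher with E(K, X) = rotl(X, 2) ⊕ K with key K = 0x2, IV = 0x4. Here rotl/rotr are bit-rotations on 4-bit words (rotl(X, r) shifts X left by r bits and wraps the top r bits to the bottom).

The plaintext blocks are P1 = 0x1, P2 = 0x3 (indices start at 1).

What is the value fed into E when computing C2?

CBC encryption: C_i = E(K, P_i ⊕ C_{i−1}), with C_{0} = IV.
C1: P1 ⊕ 0x4 = 0x5; E(K, 0x5) = 0x7.
C2: P2 ⊕ 0x7 = 0x4; E(K, 0x4) = 0x3.
So the input to E for block 2 is 0x4.

0x4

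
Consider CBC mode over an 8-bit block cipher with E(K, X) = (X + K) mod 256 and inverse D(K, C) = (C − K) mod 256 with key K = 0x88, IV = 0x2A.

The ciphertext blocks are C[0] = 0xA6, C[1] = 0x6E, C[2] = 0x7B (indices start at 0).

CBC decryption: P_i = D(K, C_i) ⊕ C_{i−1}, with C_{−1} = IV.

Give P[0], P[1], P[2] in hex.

P[0] = 0x34, P[1] = 0x40, P[2] = 0x9D

P[0]: D(K, 0xA6) = 0x1E; 0x1E ⊕ 0x2A = 0x34.
P[1]: D(K, 0x6E) = 0xE6; 0xE6 ⊕ 0xA6 = 0x40.
P[2]: D(K, 0x7B) = 0xF3; 0xF3 ⊕ 0x6E = 0x9D.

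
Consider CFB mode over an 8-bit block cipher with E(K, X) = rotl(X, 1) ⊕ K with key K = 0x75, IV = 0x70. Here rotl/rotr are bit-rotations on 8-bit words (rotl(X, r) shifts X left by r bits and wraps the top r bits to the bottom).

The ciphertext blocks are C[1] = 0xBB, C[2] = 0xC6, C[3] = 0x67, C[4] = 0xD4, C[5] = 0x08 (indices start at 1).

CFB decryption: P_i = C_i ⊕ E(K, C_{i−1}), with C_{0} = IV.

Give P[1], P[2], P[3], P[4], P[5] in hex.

P[1]: E(K, 0x70) = 0x95; 0xBB ⊕ 0x95 = 0x2E.
P[2]: E(K, 0xBB) = 0x02; 0xC6 ⊕ 0x02 = 0xC4.
P[3]: E(K, 0xC6) = 0xF8; 0x67 ⊕ 0xF8 = 0x9F.
P[4]: E(K, 0x67) = 0xBB; 0xD4 ⊕ 0xBB = 0x6F.
P[5]: E(K, 0xD4) = 0xDC; 0x08 ⊕ 0xDC = 0xD4.

P[1] = 0x2E, P[2] = 0xC4, P[3] = 0x9F, P[4] = 0x6F, P[5] = 0xD4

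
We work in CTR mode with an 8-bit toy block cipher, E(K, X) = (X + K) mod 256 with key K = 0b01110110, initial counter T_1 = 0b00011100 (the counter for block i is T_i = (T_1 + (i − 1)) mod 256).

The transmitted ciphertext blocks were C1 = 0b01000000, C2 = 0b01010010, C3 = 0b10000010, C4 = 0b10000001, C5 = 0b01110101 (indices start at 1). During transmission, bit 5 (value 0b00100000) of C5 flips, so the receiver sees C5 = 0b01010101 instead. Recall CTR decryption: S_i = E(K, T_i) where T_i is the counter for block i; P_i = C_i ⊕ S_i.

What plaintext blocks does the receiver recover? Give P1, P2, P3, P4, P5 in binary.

P1 = 0b11010010, P2 = 0b11000001, P3 = 0b00010110, P4 = 0b00010100, P5 = 0b11000011

Only C5 changed, to 0b01010101. In CTR, a change in C_i flips the same bit in P_i only; the keystream is unaffected. Decrypting the received ciphertext:
P1: T = 0b00011100, S = E(K, T) = 0b10010010; 0b01000000 ⊕ 0b10010010 = 0b11010010.
P2: T = 0b00011101, S = E(K, T) = 0b10010011; 0b01010010 ⊕ 0b10010011 = 0b11000001.
P3: T = 0b00011110, S = E(K, T) = 0b10010100; 0b10000010 ⊕ 0b10010100 = 0b00010110.
P4: T = 0b00011111, S = E(K, T) = 0b10010101; 0b10000001 ⊕ 0b10010101 = 0b00010100.
P5: T = 0b00100000, S = E(K, T) = 0b10010110; 0b01010101 ⊕ 0b10010110 = 0b11000011.
Blocks that differ from the original plaintext: P5.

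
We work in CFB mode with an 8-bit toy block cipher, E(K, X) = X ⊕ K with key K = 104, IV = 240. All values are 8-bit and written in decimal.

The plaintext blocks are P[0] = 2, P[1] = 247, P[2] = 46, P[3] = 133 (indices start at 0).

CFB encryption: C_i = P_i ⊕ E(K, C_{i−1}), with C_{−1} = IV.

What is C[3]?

C[3] = 174

C[0]: E(K, 240) = 152; 2 ⊕ 152 = 154.
C[1]: E(K, 154) = 242; 247 ⊕ 242 = 5.
C[2]: E(K, 5) = 109; 46 ⊕ 109 = 67.
C[3]: E(K, 67) = 43; 133 ⊕ 43 = 174.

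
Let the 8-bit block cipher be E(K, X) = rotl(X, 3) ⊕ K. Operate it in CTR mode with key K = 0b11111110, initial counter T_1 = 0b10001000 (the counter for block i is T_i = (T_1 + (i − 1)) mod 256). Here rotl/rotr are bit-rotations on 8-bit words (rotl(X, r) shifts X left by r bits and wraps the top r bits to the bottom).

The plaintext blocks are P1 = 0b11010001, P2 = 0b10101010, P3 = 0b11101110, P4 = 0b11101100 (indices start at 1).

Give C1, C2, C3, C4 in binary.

CTR encryption: S_i = E(K, T_i) where T_i is the counter for block i; C_i = P_i ⊕ S_i.
C1: T = 0b10001000, S = E(K, T) = 0b10111010; 0b11010001 ⊕ 0b10111010 = 0b01101011.
C2: T = 0b10001001, S = E(K, T) = 0b10110010; 0b10101010 ⊕ 0b10110010 = 0b00011000.
C3: T = 0b10001010, S = E(K, T) = 0b10101010; 0b11101110 ⊕ 0b10101010 = 0b01000100.
C4: T = 0b10001011, S = E(K, T) = 0b10100010; 0b11101100 ⊕ 0b10100010 = 0b01001110.

C1 = 0b01101011, C2 = 0b00011000, C3 = 0b01000100, C4 = 0b01001110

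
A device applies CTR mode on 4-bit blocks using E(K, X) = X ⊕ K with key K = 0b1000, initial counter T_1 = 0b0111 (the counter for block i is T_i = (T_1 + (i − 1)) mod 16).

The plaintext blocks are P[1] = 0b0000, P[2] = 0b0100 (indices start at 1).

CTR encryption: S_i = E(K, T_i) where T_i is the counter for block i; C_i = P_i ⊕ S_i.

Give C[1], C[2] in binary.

C[1]: T = 0b0111, S = E(K, T) = 0b1111; 0b0000 ⊕ 0b1111 = 0b1111.
C[2]: T = 0b1000, S = E(K, T) = 0b0000; 0b0100 ⊕ 0b0000 = 0b0100.

C[1] = 0b1111, C[2] = 0b0100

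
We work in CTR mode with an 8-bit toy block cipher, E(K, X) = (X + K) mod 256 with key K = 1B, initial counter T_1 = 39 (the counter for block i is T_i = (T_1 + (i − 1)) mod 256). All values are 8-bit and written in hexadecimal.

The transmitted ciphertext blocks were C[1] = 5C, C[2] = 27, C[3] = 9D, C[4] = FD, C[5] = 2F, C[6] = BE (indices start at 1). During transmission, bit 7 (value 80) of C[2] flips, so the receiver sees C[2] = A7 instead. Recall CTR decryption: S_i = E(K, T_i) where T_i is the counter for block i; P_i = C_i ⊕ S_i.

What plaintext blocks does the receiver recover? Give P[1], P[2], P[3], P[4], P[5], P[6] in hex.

Only C[2] changed, to A7. In CTR, a change in C_i flips the same bit in P_i only; the keystream is unaffected. Decrypting the received ciphertext:
P[1]: T = 39, S = E(K, T) = 54; 5C ⊕ 54 = 08.
P[2]: T = 3A, S = E(K, T) = 55; A7 ⊕ 55 = F2.
P[3]: T = 3B, S = E(K, T) = 56; 9D ⊕ 56 = CB.
P[4]: T = 3C, S = E(K, T) = 57; FD ⊕ 57 = AA.
P[5]: T = 3D, S = E(K, T) = 58; 2F ⊕ 58 = 77.
P[6]: T = 3E, S = E(K, T) = 59; BE ⊕ 59 = E7.
Blocks that differ from the original plaintext: P[2].

P[1] = 08, P[2] = F2, P[3] = CB, P[4] = AA, P[5] = 77, P[6] = E7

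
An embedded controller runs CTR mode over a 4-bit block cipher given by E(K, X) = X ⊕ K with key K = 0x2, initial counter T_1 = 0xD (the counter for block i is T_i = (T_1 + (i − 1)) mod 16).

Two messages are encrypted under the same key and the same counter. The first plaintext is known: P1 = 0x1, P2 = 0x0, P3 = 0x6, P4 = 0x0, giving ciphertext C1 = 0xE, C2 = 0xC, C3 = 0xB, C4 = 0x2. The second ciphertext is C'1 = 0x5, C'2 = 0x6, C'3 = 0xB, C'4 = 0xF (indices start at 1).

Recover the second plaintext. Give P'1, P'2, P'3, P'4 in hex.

In CTR with a reused counter, both messages share the same keystream S_i, so C_i ⊕ C'_i = P_i ⊕ P'_i and thus P'_i = P_i ⊕ C_i ⊕ C'_i.
P'1: 0x1 ⊕ 0xE ⊕ 0x5 = 0xA.
P'2: 0x0 ⊕ 0xC ⊕ 0x6 = 0xA.
P'3: 0x6 ⊕ 0xB ⊕ 0xB = 0x6.
P'4: 0x0 ⊕ 0x2 ⊕ 0xF = 0xD.

P'1 = 0xA, P'2 = 0xA, P'3 = 0x6, P'4 = 0xD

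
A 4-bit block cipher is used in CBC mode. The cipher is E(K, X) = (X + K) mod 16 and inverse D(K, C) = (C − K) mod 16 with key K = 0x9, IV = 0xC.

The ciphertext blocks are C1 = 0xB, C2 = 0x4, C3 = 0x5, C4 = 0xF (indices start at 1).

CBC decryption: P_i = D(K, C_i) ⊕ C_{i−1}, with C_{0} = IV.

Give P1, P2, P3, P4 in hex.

P1 = 0xE, P2 = 0x0, P3 = 0x8, P4 = 0x3

P1: D(K, 0xB) = 0x2; 0x2 ⊕ 0xC = 0xE.
P2: D(K, 0x4) = 0xB; 0xB ⊕ 0xB = 0x0.
P3: D(K, 0x5) = 0xC; 0xC ⊕ 0x4 = 0x8.
P4: D(K, 0xF) = 0x6; 0x6 ⊕ 0x5 = 0x3.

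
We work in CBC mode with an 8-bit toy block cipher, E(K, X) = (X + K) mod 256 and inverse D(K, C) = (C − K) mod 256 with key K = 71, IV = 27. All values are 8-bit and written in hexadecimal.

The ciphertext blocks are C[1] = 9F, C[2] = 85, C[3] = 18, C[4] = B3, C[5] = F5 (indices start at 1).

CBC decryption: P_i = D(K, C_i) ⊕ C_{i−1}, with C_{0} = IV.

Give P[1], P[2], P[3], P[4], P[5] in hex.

P[1] = 09, P[2] = 8B, P[3] = 22, P[4] = 5A, P[5] = 37

P[1]: D(K, 9F) = 2E; 2E ⊕ 27 = 09.
P[2]: D(K, 85) = 14; 14 ⊕ 9F = 8B.
P[3]: D(K, 18) = A7; A7 ⊕ 85 = 22.
P[4]: D(K, B3) = 42; 42 ⊕ 18 = 5A.
P[5]: D(K, F5) = 84; 84 ⊕ B3 = 37.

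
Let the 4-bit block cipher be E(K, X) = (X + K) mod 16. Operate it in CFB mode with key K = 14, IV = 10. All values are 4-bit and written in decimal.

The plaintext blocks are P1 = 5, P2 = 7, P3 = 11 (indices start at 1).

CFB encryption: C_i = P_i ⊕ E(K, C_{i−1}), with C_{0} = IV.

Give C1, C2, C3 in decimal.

C1: E(K, 10) = 8; 5 ⊕ 8 = 13.
C2: E(K, 13) = 11; 7 ⊕ 11 = 12.
C3: E(K, 12) = 10; 11 ⊕ 10 = 1.

C1 = 13, C2 = 12, C3 = 1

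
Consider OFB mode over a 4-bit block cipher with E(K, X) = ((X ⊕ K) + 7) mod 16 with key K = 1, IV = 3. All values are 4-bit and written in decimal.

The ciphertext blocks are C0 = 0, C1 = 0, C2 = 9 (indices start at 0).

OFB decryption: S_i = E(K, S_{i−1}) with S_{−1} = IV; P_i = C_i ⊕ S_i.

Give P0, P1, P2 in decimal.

P0 = 9, P1 = 15, P2 = 12

P0: S = E(K, 3) = 9; 0 ⊕ 9 = 9.
P1: S = E(K, 9) = 15; 0 ⊕ 15 = 15.
P2: S = E(K, 15) = 5; 9 ⊕ 5 = 12.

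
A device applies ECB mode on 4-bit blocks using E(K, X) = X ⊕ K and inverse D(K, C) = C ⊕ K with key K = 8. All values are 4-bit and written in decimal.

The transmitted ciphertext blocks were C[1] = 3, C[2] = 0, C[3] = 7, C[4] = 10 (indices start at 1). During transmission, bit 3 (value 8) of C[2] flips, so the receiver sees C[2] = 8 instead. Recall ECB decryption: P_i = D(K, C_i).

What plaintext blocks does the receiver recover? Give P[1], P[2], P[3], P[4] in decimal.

Only C[2] changed, to 8. In ECB, a change in C_i affects only P_i. Decrypting the received ciphertext:
P[1]: D(K, 3) = 11.
P[2]: D(K, 8) = 0.
P[3]: D(K, 7) = 15.
P[4]: D(K, 10) = 2.
Blocks that differ from the original plaintext: P[2].

P[1] = 11, P[2] = 0, P[3] = 15, P[4] = 2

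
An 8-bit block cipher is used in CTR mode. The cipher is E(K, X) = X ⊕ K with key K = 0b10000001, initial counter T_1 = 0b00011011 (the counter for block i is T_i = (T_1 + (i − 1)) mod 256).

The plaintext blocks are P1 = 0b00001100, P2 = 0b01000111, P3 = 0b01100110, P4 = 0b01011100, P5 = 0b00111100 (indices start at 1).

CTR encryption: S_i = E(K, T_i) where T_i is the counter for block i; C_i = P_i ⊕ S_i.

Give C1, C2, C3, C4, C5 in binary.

C1: T = 0b00011011, S = E(K, T) = 0b10011010; 0b00001100 ⊕ 0b10011010 = 0b10010110.
C2: T = 0b00011100, S = E(K, T) = 0b10011101; 0b01000111 ⊕ 0b10011101 = 0b11011010.
C3: T = 0b00011101, S = E(K, T) = 0b10011100; 0b01100110 ⊕ 0b10011100 = 0b11111010.
C4: T = 0b00011110, S = E(K, T) = 0b10011111; 0b01011100 ⊕ 0b10011111 = 0b11000011.
C5: T = 0b00011111, S = E(K, T) = 0b10011110; 0b00111100 ⊕ 0b10011110 = 0b10100010.

C1 = 0b10010110, C2 = 0b11011010, C3 = 0b11111010, C4 = 0b11000011, C5 = 0b10100010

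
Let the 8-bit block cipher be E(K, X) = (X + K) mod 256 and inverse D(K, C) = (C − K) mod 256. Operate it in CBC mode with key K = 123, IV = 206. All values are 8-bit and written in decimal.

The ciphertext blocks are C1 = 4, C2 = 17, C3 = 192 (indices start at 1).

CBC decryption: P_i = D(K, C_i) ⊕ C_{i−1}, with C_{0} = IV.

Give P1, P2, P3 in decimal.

P1 = 71, P2 = 146, P3 = 84

P1: D(K, 4) = 137; 137 ⊕ 206 = 71.
P2: D(K, 17) = 150; 150 ⊕ 4 = 146.
P3: D(K, 192) = 69; 69 ⊕ 17 = 84.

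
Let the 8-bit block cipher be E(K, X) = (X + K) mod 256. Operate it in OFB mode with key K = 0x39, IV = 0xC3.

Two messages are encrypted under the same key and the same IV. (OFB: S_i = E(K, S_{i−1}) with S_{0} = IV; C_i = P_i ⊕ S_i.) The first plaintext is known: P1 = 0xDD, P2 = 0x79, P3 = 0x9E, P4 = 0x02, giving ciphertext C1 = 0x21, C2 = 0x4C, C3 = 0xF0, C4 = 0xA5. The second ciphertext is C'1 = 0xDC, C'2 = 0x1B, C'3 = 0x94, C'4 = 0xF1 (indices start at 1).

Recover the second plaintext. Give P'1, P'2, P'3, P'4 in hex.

P'1 = 0x20, P'2 = 0x2E, P'3 = 0xFA, P'4 = 0x56

In OFB with a reused IV, both messages share the same keystream S_i, so C_i ⊕ C'_i = P_i ⊕ P'_i and thus P'_i = P_i ⊕ C_i ⊕ C'_i.
P'1: 0xDD ⊕ 0x21 ⊕ 0xDC = 0x20.
P'2: 0x79 ⊕ 0x4C ⊕ 0x1B = 0x2E.
P'3: 0x9E ⊕ 0xF0 ⊕ 0x94 = 0xFA.
P'4: 0x02 ⊕ 0xA5 ⊕ 0xF1 = 0x56.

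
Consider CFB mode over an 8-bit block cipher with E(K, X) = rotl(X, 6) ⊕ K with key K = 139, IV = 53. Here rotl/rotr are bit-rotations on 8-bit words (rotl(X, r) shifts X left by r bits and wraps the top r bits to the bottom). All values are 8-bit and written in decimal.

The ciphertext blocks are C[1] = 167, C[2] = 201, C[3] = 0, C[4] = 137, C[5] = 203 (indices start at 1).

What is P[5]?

P[5] = 34

CFB decryption: P_i = C_i ⊕ E(K, C_{i−1}), with C_{0} = IV.
P[5]: E(K, 137) = 233; 203 ⊕ 233 = 34.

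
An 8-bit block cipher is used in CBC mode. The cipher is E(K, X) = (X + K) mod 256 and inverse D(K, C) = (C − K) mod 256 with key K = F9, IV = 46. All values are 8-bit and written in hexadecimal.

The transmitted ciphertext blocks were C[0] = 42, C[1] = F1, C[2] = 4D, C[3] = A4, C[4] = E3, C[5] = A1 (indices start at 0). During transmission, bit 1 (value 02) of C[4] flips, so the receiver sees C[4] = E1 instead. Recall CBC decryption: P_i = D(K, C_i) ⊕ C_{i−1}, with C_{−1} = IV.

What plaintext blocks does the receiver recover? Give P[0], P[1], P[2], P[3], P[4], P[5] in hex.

Only C[4] changed, to E1. In CBC, a change in C_i garbles P_i and flips the same bit in P_{i+1}. Decrypting the received ciphertext:
P[0]: D(K, 42) = 49; 49 ⊕ 46 = 0F.
P[1]: D(K, F1) = F8; F8 ⊕ 42 = BA.
P[2]: D(K, 4D) = 54; 54 ⊕ F1 = A5.
P[3]: D(K, A4) = AB; AB ⊕ 4D = E6.
P[4]: D(K, E1) = E8; E8 ⊕ A4 = 4C.
P[5]: D(K, A1) = A8; A8 ⊕ E1 = 49.
Blocks that differ from the original plaintext: P[4], P[5].

P[0] = 0F, P[1] = BA, P[2] = A5, P[3] = E6, P[4] = 4C, P[5] = 49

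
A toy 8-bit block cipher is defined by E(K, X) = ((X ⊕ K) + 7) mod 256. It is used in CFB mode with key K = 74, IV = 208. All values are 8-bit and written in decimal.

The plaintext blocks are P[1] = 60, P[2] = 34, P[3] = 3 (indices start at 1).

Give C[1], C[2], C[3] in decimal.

CFB encryption: C_i = P_i ⊕ E(K, C_{i−1}), with C_{0} = IV.
C[1]: E(K, 208) = 161; 60 ⊕ 161 = 157.
C[2]: E(K, 157) = 222; 34 ⊕ 222 = 252.
C[3]: E(K, 252) = 189; 3 ⊕ 189 = 190.

C[1] = 157, C[2] = 252, C[3] = 190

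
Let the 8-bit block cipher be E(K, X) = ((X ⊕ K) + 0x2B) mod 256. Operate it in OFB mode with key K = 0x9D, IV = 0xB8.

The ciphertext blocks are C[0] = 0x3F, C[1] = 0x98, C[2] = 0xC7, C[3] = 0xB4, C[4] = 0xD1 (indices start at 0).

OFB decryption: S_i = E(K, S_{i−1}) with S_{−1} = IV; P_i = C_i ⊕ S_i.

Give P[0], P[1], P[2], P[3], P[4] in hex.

P[0] = 0x6F, P[1] = 0x60, P[2] = 0x57, P[3] = 0x8C, P[4] = 0x01

P[0]: S = E(K, 0xB8) = 0x50; 0x3F ⊕ 0x50 = 0x6F.
P[1]: S = E(K, 0x50) = 0xF8; 0x98 ⊕ 0xF8 = 0x60.
P[2]: S = E(K, 0xF8) = 0x90; 0xC7 ⊕ 0x90 = 0x57.
P[3]: S = E(K, 0x90) = 0x38; 0xB4 ⊕ 0x38 = 0x8C.
P[4]: S = E(K, 0x38) = 0xD0; 0xD1 ⊕ 0xD0 = 0x01.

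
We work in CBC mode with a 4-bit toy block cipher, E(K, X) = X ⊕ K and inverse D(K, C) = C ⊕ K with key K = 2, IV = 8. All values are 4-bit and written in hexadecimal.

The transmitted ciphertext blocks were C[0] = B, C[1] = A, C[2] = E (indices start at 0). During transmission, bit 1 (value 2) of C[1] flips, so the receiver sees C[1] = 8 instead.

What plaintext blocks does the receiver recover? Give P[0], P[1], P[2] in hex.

CBC decryption: P_i = D(K, C_i) ⊕ C_{i−1}, with C_{−1} = IV.
Only C[1] changed, to 8. In CBC, a change in C_i garbles P_i and flips the same bit in P_{i+1}. Decrypting the received ciphertext:
P[0]: D(K, B) = 9; 9 ⊕ 8 = 1.
P[1]: D(K, 8) = A; A ⊕ B = 1.
P[2]: D(K, E) = C; C ⊕ 8 = 4.
Blocks that differ from the original plaintext: P[1], P[2].

P[0] = 1, P[1] = 1, P[2] = 4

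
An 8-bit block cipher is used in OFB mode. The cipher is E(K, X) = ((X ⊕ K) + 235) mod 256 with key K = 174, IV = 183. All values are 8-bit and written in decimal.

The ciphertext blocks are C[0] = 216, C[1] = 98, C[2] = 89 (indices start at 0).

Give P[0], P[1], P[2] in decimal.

P[0] = 220, P[1] = 247, P[2] = 127

OFB decryption: S_i = E(K, S_{i−1}) with S_{−1} = IV; P_i = C_i ⊕ S_i.
P[0]: S = E(K, 183) = 4; 216 ⊕ 4 = 220.
P[1]: S = E(K, 4) = 149; 98 ⊕ 149 = 247.
P[2]: S = E(K, 149) = 38; 89 ⊕ 38 = 127.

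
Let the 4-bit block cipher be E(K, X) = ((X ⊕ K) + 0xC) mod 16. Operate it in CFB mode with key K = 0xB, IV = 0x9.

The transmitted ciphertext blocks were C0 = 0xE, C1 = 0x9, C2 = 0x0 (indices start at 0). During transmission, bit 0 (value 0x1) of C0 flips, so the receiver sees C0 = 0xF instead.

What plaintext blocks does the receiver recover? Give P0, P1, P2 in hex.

CFB decryption: P_i = C_i ⊕ E(K, C_{i−1}), with C_{−1} = IV.
Only C0 changed, to 0xF. In CFB, a change in C_i flips the same bit in P_i and garbles P_{i+1}. Decrypting the received ciphertext:
P0: E(K, 0x9) = 0xE; 0xF ⊕ 0xE = 0x1.
P1: E(K, 0xF) = 0x0; 0x9 ⊕ 0x0 = 0x9.
P2: E(K, 0x9) = 0xE; 0x0 ⊕ 0xE = 0xE.
Blocks that differ from the original plaintext: P0, P1.

P0 = 0x1, P1 = 0x9, P2 = 0xE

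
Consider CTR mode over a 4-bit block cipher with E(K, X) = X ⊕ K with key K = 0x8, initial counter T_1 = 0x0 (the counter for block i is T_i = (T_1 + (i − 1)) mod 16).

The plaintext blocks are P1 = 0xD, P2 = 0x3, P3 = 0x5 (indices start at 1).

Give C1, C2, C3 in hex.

C1 = 0x5, C2 = 0xA, C3 = 0xF

CTR encryption: S_i = E(K, T_i) where T_i is the counter for block i; C_i = P_i ⊕ S_i.
C1: T = 0x0, S = E(K, T) = 0x8; 0xD ⊕ 0x8 = 0x5.
C2: T = 0x1, S = E(K, T) = 0x9; 0x3 ⊕ 0x9 = 0xA.
C3: T = 0x2, S = E(K, T) = 0xA; 0x5 ⊕ 0xA = 0xF.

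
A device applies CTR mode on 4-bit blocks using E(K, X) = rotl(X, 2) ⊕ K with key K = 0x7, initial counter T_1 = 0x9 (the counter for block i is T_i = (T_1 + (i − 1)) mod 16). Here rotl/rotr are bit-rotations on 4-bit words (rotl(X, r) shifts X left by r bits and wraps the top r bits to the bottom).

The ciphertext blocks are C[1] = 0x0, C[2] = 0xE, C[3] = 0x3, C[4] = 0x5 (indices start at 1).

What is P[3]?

CTR decryption: S_i = E(K, T_i) where T_i is the counter for block i; P_i = C_i ⊕ S_i.
P[3]: T = 0xB, S = E(K, T) = 0x9; 0x3 ⊕ 0x9 = 0xA.

P[3] = 0xA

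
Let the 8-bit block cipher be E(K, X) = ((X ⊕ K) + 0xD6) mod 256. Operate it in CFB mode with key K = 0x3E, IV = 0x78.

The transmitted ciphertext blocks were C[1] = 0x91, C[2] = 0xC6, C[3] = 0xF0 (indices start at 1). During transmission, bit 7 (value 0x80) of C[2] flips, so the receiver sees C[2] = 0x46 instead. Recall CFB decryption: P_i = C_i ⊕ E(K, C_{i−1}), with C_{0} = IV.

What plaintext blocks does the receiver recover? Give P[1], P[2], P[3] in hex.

Only C[2] changed, to 0x46. In CFB, a change in C_i flips the same bit in P_i and garbles P_{i+1}. Decrypting the received ciphertext:
P[1]: E(K, 0x78) = 0x1C; 0x91 ⊕ 0x1C = 0x8D.
P[2]: E(K, 0x91) = 0x85; 0x46 ⊕ 0x85 = 0xC3.
P[3]: E(K, 0x46) = 0x4E; 0xF0 ⊕ 0x4E = 0xBE.
Blocks that differ from the original plaintext: P[2], P[3].

P[1] = 0x8D, P[2] = 0xC3, P[3] = 0xBE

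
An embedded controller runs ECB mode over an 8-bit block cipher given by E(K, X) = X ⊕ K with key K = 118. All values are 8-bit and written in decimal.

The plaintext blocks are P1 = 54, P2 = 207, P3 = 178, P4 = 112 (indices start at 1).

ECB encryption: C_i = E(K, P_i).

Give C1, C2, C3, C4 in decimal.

C1: E(K, 54) = 64.
C2: E(K, 207) = 185.
C3: E(K, 178) = 196.
C4: E(K, 112) = 6.

C1 = 64, C2 = 185, C3 = 196, C4 = 6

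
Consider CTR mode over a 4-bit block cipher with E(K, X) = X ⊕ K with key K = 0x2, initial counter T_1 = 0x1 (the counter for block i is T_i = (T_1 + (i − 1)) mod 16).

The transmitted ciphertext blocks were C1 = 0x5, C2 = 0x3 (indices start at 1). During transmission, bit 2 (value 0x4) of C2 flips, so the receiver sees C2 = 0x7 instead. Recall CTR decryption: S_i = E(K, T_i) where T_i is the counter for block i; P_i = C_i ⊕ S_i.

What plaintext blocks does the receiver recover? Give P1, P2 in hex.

Only C2 changed, to 0x7. In CTR, a change in C_i flips the same bit in P_i only; the keystream is unaffected. Decrypting the received ciphertext:
P1: T = 0x1, S = E(K, T) = 0x3; 0x5 ⊕ 0x3 = 0x6.
P2: T = 0x2, S = E(K, T) = 0x0; 0x7 ⊕ 0x0 = 0x7.
Blocks that differ from the original plaintext: P2.

P1 = 0x6, P2 = 0x7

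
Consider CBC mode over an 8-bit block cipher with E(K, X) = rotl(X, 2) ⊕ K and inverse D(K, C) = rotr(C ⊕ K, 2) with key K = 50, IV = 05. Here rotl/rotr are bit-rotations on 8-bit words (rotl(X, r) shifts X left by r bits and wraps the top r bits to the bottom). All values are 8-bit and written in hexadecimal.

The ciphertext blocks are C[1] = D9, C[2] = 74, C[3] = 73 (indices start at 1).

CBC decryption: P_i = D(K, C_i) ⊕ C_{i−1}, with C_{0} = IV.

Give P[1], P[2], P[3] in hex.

P[1]: D(K, D9) = 62; 62 ⊕ 05 = 67.
P[2]: D(K, 74) = 09; 09 ⊕ D9 = D0.
P[3]: D(K, 73) = C8; C8 ⊕ 74 = BC.

P[1] = 67, P[2] = D0, P[3] = BC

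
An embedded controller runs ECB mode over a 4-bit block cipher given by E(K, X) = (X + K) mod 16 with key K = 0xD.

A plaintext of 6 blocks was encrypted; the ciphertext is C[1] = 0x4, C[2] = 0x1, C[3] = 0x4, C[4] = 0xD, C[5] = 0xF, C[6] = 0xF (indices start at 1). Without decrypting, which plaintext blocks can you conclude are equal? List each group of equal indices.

ECB encrypts each block independently with the same key, so equal ciphertext blocks imply equal plaintext blocks.
C[1] = C[3] = 0x4, so P[1] = P[3].
C[5] = C[6] = 0xF, so P[5] = P[6].

P[1] = P[3]; P[5] = P[6]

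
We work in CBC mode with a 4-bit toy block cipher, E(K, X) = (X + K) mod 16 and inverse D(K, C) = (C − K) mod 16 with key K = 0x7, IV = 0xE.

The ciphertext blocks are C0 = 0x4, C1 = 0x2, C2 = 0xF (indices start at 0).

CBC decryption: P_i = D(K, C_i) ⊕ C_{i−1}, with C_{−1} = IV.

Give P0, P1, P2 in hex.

P0: D(K, 0x4) = 0xD; 0xD ⊕ 0xE = 0x3.
P1: D(K, 0x2) = 0xB; 0xB ⊕ 0x4 = 0xF.
P2: D(K, 0xF) = 0x8; 0x8 ⊕ 0x2 = 0xA.

P0 = 0x3, P1 = 0xF, P2 = 0xA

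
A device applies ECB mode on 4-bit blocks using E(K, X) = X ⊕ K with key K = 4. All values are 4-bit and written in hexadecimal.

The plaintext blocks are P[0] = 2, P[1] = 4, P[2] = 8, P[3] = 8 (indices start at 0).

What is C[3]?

ECB encryption: C_i = E(K, P_i).
C[3]: E(K, 8) = C.

C[3] = C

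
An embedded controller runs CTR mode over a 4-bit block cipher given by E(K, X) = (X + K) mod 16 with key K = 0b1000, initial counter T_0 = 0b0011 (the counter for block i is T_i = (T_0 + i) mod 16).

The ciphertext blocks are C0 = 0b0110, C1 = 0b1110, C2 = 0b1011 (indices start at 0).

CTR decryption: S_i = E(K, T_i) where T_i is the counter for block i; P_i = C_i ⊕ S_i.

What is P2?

P2: T = 0b0101, S = E(K, T) = 0b1101; 0b1011 ⊕ 0b1101 = 0b0110.

P2 = 0b0110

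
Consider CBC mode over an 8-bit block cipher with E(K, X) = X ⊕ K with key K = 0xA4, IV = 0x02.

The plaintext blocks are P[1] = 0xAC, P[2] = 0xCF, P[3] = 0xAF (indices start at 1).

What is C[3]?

CBC encryption: C_i = E(K, P_i ⊕ C_{i−1}), with C_{0} = IV.
C[1]: P[1] ⊕ 0x02 = 0xAE; E(K, 0xAE) = 0x0A.
C[2]: P[2] ⊕ 0x0A = 0xC5; E(K, 0xC5) = 0x61.
C[3]: P[3] ⊕ 0x61 = 0xCE; E(K, 0xCE) = 0x6A.

C[3] = 0x6A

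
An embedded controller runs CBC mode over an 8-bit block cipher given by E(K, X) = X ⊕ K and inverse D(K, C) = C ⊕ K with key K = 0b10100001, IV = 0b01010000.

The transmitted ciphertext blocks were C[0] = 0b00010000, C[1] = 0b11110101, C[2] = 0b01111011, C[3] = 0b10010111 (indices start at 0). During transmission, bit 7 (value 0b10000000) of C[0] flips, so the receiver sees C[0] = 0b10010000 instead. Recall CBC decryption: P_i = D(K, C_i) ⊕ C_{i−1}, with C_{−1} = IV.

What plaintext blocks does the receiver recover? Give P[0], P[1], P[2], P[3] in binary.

P[0] = 0b01100001, P[1] = 0b11000100, P[2] = 0b00101111, P[3] = 0b01001101

Only C[0] changed, to 0b10010000. In CBC, a change in C_i garbles P_i and flips the same bit in P_{i+1}. Decrypting the received ciphertext:
P[0]: D(K, 0b10010000) = 0b00110001; 0b00110001 ⊕ 0b01010000 = 0b01100001.
P[1]: D(K, 0b11110101) = 0b01010100; 0b01010100 ⊕ 0b10010000 = 0b11000100.
P[2]: D(K, 0b01111011) = 0b11011010; 0b11011010 ⊕ 0b11110101 = 0b00101111.
P[3]: D(K, 0b10010111) = 0b00110110; 0b00110110 ⊕ 0b01111011 = 0b01001101.
Blocks that differ from the original plaintext: P[0], P[1].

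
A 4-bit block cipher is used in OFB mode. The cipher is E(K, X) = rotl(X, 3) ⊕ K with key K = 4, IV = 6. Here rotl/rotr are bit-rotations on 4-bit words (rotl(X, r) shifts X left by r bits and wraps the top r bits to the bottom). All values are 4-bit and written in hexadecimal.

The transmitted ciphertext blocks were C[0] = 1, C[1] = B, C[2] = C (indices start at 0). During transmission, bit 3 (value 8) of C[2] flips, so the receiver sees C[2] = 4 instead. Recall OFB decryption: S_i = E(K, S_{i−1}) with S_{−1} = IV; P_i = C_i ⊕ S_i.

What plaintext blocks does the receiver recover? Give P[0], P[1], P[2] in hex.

Only C[2] changed, to 4. In OFB, a change in C_i flips the same bit in P_i only; the keystream is unaffected. Decrypting the received ciphertext:
P[0]: S = E(K, 6) = 7; 1 ⊕ 7 = 6.
P[1]: S = E(K, 7) = F; B ⊕ F = 4.
P[2]: S = E(K, F) = B; 4 ⊕ B = F.
Blocks that differ from the original plaintext: P[2].

P[0] = 6, P[1] = 4, P[2] = F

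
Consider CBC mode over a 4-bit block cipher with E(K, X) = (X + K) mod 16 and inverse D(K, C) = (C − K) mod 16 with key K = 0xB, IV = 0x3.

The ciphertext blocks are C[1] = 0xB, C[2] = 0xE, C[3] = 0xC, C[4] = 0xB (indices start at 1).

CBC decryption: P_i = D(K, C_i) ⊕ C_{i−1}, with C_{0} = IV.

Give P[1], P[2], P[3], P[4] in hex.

P[1]: D(K, 0xB) = 0x0; 0x0 ⊕ 0x3 = 0x3.
P[2]: D(K, 0xE) = 0x3; 0x3 ⊕ 0xB = 0x8.
P[3]: D(K, 0xC) = 0x1; 0x1 ⊕ 0xE = 0xF.
P[4]: D(K, 0xB) = 0x0; 0x0 ⊕ 0xC = 0xC.

P[1] = 0x3, P[2] = 0x8, P[3] = 0xF, P[4] = 0xC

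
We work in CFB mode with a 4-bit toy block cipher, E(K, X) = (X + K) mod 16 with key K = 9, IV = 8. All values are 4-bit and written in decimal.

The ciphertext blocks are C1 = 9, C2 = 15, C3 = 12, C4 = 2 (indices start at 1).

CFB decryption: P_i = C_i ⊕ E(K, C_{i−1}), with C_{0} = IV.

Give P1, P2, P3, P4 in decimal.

P1 = 8, P2 = 13, P3 = 4, P4 = 7

P1: E(K, 8) = 1; 9 ⊕ 1 = 8.
P2: E(K, 9) = 2; 15 ⊕ 2 = 13.
P3: E(K, 15) = 8; 12 ⊕ 8 = 4.
P4: E(K, 12) = 5; 2 ⊕ 5 = 7.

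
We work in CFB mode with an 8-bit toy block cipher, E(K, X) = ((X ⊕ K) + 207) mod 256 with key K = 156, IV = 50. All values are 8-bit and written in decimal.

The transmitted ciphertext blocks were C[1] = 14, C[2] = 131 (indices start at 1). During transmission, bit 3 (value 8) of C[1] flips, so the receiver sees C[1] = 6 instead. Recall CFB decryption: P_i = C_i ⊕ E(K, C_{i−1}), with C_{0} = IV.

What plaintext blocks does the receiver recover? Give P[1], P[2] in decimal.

Only C[1] changed, to 6. In CFB, a change in C_i flips the same bit in P_i and garbles P_{i+1}. Decrypting the received ciphertext:
P[1]: E(K, 50) = 125; 6 ⊕ 125 = 123.
P[2]: E(K, 6) = 105; 131 ⊕ 105 = 234.
Blocks that differ from the original plaintext: P[1], P[2].

P[1] = 123, P[2] = 234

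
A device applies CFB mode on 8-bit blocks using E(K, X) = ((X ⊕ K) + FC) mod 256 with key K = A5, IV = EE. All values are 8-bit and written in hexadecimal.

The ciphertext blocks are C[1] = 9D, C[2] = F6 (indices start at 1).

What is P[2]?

P[2] = C2

CFB decryption: P_i = C_i ⊕ E(K, C_{i−1}), with C_{0} = IV.
P[2]: E(K, 9D) = 34; F6 ⊕ 34 = C2.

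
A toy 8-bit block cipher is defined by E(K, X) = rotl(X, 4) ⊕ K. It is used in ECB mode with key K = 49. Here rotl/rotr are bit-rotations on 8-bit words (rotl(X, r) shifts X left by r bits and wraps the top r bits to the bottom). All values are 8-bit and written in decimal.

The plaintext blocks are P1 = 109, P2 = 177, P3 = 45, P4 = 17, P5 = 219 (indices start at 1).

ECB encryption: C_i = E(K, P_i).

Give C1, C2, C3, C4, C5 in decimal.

C1 = 231, C2 = 42, C3 = 227, C4 = 32, C5 = 140

C1: E(K, 109) = 231.
C2: E(K, 177) = 42.
C3: E(K, 45) = 227.
C4: E(K, 17) = 32.
C5: E(K, 219) = 140.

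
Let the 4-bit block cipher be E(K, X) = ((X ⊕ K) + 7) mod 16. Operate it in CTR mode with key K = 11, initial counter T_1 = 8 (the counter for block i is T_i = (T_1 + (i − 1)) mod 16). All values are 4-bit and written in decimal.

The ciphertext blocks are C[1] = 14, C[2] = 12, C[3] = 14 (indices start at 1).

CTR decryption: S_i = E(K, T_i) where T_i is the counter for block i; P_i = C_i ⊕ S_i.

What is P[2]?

P[2]: T = 9, S = E(K, T) = 9; 12 ⊕ 9 = 5.

P[2] = 5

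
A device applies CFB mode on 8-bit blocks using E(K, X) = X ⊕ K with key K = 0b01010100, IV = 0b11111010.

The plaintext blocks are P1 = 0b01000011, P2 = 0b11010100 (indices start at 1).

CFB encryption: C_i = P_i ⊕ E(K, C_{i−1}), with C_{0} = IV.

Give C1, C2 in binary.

C1 = 0b11101101, C2 = 0b01101101

C1: E(K, 0b11111010) = 0b10101110; 0b01000011 ⊕ 0b10101110 = 0b11101101.
C2: E(K, 0b11101101) = 0b10111001; 0b11010100 ⊕ 0b10111001 = 0b01101101.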